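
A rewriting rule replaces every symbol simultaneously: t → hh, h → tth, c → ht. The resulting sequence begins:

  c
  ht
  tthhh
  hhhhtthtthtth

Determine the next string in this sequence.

φ(hhhhtthtthtth) expands symbol-by-symbol to tth tth tth tth hh hh tth hh hh tth hh hh tth; joining the 13 pieces gives the next term.

tthtthtthtthhhhhtthhhhhtthhhhhtth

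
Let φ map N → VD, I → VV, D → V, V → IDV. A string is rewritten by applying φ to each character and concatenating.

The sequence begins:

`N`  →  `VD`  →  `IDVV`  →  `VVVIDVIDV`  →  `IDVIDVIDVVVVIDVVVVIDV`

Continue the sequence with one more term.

VVVIDVVVVIDVVVVIDVIDVIDVIDVVVVIDVIDVIDVIDVVVVIDV

Applying the rule to each of the 21 symbols of IDVIDVIDVVVVIDVVVVIDV gives the pieces VV V IDV VV V IDV VV V IDV IDV IDV IDV VV V IDV IDV IDV IDV VV V IDV, which concatenate to the answer.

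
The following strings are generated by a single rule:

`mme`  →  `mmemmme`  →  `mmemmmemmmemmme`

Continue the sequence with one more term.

s(k+1) = s(k)·m·s(k) — each term doubles the last with 'm' between the halves.
Doubling mmemmmemmmemmme with 'm' between the halves:

mmemmmemmmemmmemmmemmmemmmemmme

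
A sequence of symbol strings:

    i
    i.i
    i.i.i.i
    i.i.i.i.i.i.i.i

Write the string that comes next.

Each string is two copies of the previous one joined by '.'.
So the next term is two copies of i.i.i.i.i.i.i.i with '.' between the halves.

i.i.i.i.i.i.i.i.i.i.i.i.i.i.i.i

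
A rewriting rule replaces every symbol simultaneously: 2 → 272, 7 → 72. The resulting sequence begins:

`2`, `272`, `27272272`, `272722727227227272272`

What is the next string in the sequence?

2727227272272272722727227227272272272722727227227272272

Replace each of the 21 characters of 272722727227227272272 in place — 272 72 272 72 272 272 72 272 72 272 272 72 272 272 72 272 72 272 272 72 272 — and concatenate.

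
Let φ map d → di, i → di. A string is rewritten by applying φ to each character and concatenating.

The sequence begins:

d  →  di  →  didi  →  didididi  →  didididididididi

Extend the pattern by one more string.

didididididididididididididididi

Applying the rule to each of the 16 symbols of didididididididi gives the pieces di di di di di di di di di di di di di di di di, which concatenate to the answer.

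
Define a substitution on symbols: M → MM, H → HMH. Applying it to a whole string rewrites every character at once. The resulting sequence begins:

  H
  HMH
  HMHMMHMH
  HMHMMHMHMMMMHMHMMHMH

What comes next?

Rewriting the 20 symbols of HMHMMHMHMMMMHMHMMHMH one by one yields HMH MM HMH MM MM HMH MM HMH MM MM MM MM HMH MM HMH MM MM HMH MM HMH; concatenated:

HMHMMHMHMMMMHMHMMHMHMMMMMMMMHMHMMHMHMMMMHMHMMHMH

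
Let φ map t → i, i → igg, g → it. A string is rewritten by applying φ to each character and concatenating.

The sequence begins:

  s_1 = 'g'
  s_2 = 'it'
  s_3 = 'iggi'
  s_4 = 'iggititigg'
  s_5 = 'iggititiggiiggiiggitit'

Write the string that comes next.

Rewriting the 22 symbols of iggititiggiiggiiggitit one by one yields igg it it igg i igg i igg it it igg igg it it igg igg it it igg i igg i; concatenated:

iggititiggiiggiiggititiggiggititiggiggititiggiiggi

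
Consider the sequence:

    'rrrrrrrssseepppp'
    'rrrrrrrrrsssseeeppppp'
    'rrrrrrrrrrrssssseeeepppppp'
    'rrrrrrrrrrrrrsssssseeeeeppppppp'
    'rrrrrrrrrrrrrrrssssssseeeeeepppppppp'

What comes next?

Reading off run lengths: r runs 7, 9, 11, 13, 15; s runs 3, 4, 5, 6, 7; e runs 2, 3, 4, 5, 6; p runs 4, 5, 6, 7, 8 — each is linear in n, where the shown terms are n = 3, 4, 5, 6, 7.
Setting n = 8 gives 17, 8, 7, 9 characters in each block.

rrrrrrrrrrrrrrrrrsssssssseeeeeeeppppppppp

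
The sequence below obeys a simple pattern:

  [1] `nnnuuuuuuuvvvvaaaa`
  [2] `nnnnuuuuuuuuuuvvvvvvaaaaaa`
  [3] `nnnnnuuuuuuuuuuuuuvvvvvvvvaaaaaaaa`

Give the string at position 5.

Each string has the form n^{n+1} u^{3n+1} v^{2n} a^{2n}, where the shown terms are n = 2, 3, 4.
For term 5, n = 6, so the run lengths are 7, 19, 12, 12.

nnnnnnnuuuuuuuuuuuuuuuuuuuvvvvvvvvvvvvaaaaaaaaaaaa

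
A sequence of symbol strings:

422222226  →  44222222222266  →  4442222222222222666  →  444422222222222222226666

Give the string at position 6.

4444442222222222222222222222666666

The n-th term is n-1 4's then 3n+1 2's then n-1 6's, where the shown terms are n = 2, 3, 4, 5.
Setting n = 7 gives 6, 22, 6 characters in each block.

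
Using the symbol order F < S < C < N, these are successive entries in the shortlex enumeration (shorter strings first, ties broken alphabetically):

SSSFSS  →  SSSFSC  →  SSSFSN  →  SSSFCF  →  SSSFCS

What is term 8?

Continuing the enumeration 3 steps past SSSFCS: SSSFCS → SSSFCC → SSSFCN → (answer).

SSSFNF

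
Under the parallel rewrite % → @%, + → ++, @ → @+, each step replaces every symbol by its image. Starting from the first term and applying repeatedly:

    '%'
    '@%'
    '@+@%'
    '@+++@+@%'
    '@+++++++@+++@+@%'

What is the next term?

@+++++++++++++++@+++++++@+++@+@%

φ(@+++++++@+++@+@%) expands symbol-by-symbol to @+ ++ ++ ++ ++ ++ ++ ++ @+ ++ ++ ++ @+ ++ @+ @%; joining the 16 pieces gives the next term.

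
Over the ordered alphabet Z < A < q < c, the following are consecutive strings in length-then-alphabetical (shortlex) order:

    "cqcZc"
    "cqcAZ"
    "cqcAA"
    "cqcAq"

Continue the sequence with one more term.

cqcAc

Treat cqcAq as a base-4 numeral over the given alphabet and add one, carrying through any trailing c's.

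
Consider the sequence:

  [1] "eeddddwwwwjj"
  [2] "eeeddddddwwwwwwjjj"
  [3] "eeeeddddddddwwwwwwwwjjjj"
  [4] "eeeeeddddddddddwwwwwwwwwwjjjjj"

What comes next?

Each string has the form e^{n} d^{2n} w^{2n} j^{n}, where the shown terms are n = 2, 3, 4, 5.
For the next term, n = 6, so the run lengths are 6, 12, 12, 6.

eeeeeeddddddddddddwwwwwwwwwwwwjjjjjj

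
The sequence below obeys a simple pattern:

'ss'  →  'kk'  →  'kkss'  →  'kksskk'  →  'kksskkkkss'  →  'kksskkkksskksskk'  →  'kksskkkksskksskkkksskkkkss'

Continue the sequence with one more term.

kksskkkksskksskkkksskkkksskksskkkksskksskk

Each term (from the third on) is the previous term followed by the one before it: term 3 = kk·ss = kkss.
So term 8 is kksskkkksskksskkkksskkkkss·kksskkkksskksskk.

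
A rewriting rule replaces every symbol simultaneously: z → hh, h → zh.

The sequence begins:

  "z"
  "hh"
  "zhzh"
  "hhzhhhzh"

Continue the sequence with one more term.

zhzhhhzhzhzhhhzh

Apply φ to hhzhhhzh symbol by symbol: h→zh, h→zh, z→hh, h→zh, h→zh, h→zh, z→hh, h→zh; joined: zh zh hh zh zh zh hh zh.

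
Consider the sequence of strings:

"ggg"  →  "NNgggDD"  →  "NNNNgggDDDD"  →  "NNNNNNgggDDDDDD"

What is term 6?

NNNNNNNNNNgggDDDDDDDDDD

s(k+1) = NN·s(k)·DD, so each term gains NN as a prefix and DD as a suffix.
From NNNNNNgggDDDDDD, 2 further steps: NNNNNNgggDDDDDD → NNNNNNNNgggDDDDDDDD → (answer).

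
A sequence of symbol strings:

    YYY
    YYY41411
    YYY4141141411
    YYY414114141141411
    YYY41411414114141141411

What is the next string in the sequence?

Each term is the previous one with 41411 appended.
Applying this once more to YYY41411414114141141411:

YYY4141141411414114141141411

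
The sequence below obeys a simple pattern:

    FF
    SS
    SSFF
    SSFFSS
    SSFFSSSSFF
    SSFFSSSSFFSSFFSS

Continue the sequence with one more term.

SSFFSSSSFFSSFFSSSSFFSSSSFF

Each term (from the third on) is the previous term followed by the one before it: term 3 = SS·FF = SSFF.
Continuing: SSFFSSSSFFSSFFSS · SSFFSSSSFF gives term 7.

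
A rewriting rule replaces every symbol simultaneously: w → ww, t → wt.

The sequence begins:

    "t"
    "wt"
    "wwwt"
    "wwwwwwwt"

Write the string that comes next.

Expanding wwwwwwwt: w→ww, w→ww, w→ww, w→ww, w→ww, w→ww, w→ww, t→wt. Concatenated: ww ww ww ww ww ww ww wt.

wwwwwwwwwwwwwwwt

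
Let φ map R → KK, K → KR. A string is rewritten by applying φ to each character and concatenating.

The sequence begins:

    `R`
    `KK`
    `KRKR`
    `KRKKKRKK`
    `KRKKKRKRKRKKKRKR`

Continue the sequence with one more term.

Rewriting the 16 symbols of KRKKKRKRKRKKKRKR one by one yields KR KK KR KR KR KK KR KK KR KK KR KR KR KK KR KK; concatenated:

KRKKKRKRKRKKKRKKKRKKKRKRKRKKKRKK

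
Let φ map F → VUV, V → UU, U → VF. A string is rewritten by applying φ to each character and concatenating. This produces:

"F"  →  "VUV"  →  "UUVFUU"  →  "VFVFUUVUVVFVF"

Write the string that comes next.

Rewriting the 13 symbols of VFVFUUVUVVFVF one by one yields UU VUV UU VUV VF VF UU VF UU UU VUV UU VUV; concatenated:

UUVUVUUVUVVFVFUUVFUUUUVUVUUVUV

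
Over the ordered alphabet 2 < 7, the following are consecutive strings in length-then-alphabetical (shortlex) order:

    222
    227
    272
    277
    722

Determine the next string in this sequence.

727

Treat 722 as a base-2 numeral over the given alphabet and add one, carrying through any trailing 7's.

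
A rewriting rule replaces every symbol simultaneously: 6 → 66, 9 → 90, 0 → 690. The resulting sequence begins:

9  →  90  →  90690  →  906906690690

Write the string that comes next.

Apply φ to 906906690690 symbol by symbol: 9→90, 0→690, 6→66, 9→90, 0→690, 6→66, 6→66, 9→90, 0→690, 6→66, 9→90, 0→690; joined: 90 690 66 90 690 66 66 90 690 66 90 690.

9069066906906666906906690690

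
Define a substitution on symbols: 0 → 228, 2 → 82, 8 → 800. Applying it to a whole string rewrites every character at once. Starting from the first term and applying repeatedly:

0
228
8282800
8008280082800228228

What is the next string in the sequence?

Applying the rule to each of the 19 symbols of 8008280082800228228 gives the pieces 800 228 228 800 82 800 228 228 800 82 800 228 228 82 82 800 82 82 800, which concatenate to the answer.

800228228800828002282288008280022822882828008282800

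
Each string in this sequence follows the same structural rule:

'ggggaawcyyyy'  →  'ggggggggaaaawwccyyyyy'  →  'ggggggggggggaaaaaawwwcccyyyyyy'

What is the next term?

ggggggggggggggggaaaaaaaawwwwccccyyyyyyy

Term n consists of 4n g's, followed by 2n a's, followed by n w's, followed by n c's, followed by n+3 y's (n = 1, 2, …).
For the next term, n = 4, so the run lengths are 16, 8, 4, 4, 7.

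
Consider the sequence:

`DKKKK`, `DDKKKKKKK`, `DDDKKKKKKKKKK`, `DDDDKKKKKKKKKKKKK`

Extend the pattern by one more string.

DDDDDKKKKKKKKKKKKKKKK

Term n consists of n D's, followed by 3n+1 K's (n = 1, 2, …).
Setting n = 5 gives 5, 16 characters in each block.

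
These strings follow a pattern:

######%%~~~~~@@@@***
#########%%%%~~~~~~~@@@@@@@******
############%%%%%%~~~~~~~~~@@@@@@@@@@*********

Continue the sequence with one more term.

###############%%%%%%%%~~~~~~~~~~~@@@@@@@@@@@@@************

The n-th term is 3n+3 #'s then 2n %'s then 2n+3 ~'s then 3n+1 @'s then 3n *'s (n = 1, 2, …).
Setting n = 4 gives 15, 8, 11, 13, 12 characters in each block.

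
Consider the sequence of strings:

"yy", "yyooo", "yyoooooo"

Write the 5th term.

yyoooooooooooo

The strings grow by a fixed suffix ooo each time.
From yyoooooo, 2 further steps: yyoooooo → yyooooooooo → (answer).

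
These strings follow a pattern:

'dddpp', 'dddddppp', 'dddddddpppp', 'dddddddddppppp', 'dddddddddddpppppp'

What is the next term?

dddddddddddddppppppp

Each string has the form d^{2n+1} p^{n+1} (n = 1, 2, …).
At n = 6 the blocks have lengths 13, 7.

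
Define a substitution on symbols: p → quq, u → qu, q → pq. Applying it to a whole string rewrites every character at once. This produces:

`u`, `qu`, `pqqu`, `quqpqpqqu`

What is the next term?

pqqupqquqpqquqpqpqqu

Rewriting each symbol of quqpqpqqu: q→pq, u→qu, q→pq, p→quq, q→pq, p→quq, q→pq, q→pq, u→qu, which concatenates to pq qu pq quq pq quq pq pq qu.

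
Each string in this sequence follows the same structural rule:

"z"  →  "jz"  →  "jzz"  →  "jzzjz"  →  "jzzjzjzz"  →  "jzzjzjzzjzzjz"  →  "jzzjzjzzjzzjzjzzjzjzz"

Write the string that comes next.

jzzjzjzzjzzjzjzzjzjzzjzzjzjzzjzzjz

Each term (from the third on) is the previous term followed by the one before it: term 3 = jz·z = jzz.
So term 8 is jzzjzjzzjzzjzjzzjzjzz·jzzjzjzzjzzjz.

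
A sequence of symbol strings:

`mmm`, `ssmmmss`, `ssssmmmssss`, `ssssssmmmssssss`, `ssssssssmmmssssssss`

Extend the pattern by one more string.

s(k+1) = ss·s(k)·ss, so each term gains ss as a prefix and ss as a suffix.
So the next term is ss·ssssssssmmmssssssss·ss.

ssssssssssmmmssssssssss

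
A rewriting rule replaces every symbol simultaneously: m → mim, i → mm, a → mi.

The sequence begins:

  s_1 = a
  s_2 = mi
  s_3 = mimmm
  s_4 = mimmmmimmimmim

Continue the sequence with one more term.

Replace each of the 14 characters of mimmmmimmimmim in place — mim mm mim mim mim mim mm mim mim mm mim mim mm mim — and concatenate.

mimmmmimmimmimmimmmmimmimmmmimmimmmmim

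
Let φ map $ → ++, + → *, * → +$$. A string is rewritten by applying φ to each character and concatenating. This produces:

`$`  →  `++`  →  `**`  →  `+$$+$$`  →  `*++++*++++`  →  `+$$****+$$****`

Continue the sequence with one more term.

*+++++$$+$$+$$+$$*+++++$$+$$+$$+$$

φ(+$$****+$$****) expands symbol-by-symbol to * ++ ++ +$$ +$$ +$$ +$$ * ++ ++ +$$ +$$ +$$ +$$; joining the 14 pieces gives the next term.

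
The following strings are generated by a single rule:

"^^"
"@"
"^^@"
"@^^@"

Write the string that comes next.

Each term (from the third on) is the two preceding terms concatenated in order: term 3 = ^^·@ = ^^@.
The next term joins ^^@ and @^^@.

^^@@^^@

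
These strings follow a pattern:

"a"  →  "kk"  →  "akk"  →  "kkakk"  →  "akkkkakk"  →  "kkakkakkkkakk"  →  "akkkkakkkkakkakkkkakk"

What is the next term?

kkakkakkkkakkakkkkakkkkakkakkkkakk

This is a Fibonacci-style word recurrence s(k) = s(k−2)·s(k−1): e.g. a·kk = akk.
Continuing: kkakkakkkkakk · akkkkakkkkakkakkkkakk gives term 8.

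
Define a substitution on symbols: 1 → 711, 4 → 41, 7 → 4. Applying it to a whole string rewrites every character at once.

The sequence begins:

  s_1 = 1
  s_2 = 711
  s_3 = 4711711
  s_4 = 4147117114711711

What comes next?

4171141471171147117114147117114711711

Applying the rule to each of the 16 symbols of 4147117114711711 gives the pieces 41 711 41 4 711 711 4 711 711 41 4 711 711 4 711 711, which concatenate to the answer.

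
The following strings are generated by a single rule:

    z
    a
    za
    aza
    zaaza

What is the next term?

Each term (from the third on) is the two preceding terms concatenated in order: term 3 = z·a = za.
So term 6 is aza·zaaza.

azazaaza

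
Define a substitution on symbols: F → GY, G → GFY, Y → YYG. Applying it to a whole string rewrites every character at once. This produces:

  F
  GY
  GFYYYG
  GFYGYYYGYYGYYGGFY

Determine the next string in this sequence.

Replace each of the 17 characters of GFYGYYYGYYGYYGGFY in place — GFY GY YYG GFY YYG YYG YYG GFY YYG YYG GFY YYG YYG GFY GFY GY YYG — and concatenate.

GFYGYYYGGFYYYGYYGYYGGFYYYGYYGGFYYYGYYGGFYGFYGYYYG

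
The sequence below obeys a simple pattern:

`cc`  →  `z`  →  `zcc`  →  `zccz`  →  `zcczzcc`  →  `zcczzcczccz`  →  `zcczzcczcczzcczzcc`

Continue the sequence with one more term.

zcczzcczcczzcczzcczcczzcczccz

This is a Fibonacci-style word recurrence s(k) = s(k−1)·s(k−2): e.g. z·cc = zcc.
Continuing: zcczzcczcczzcczzcc · zcczzcczccz gives term 8.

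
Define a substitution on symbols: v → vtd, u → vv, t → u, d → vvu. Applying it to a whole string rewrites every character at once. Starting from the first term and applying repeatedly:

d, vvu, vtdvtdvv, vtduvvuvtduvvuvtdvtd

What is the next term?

Rewriting the 20 symbols of vtduvvuvtduvvuvtdvtd one by one yields vtd u vvu vv vtd vtd vv vtd u vvu vv vtd vtd vv vtd u vvu vtd u vvu; concatenated:

vtduvvuvvvtdvtdvvvtduvvuvvvtdvtdvvvtduvvuvtduvvu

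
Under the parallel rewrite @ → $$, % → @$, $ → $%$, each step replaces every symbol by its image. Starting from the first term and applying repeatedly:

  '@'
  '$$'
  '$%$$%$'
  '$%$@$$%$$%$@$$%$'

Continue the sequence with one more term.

φ($%$@$$%$$%$@$$%$) expands symbol-by-symbol to $%$ @$ $%$ $$ $%$ $%$ @$ $%$ $%$ @$ $%$ $$ $%$ $%$ @$ $%$; joining the 16 pieces gives the next term.

$%$@$$%$$$$%$$%$@$$%$$%$@$$%$$$$%$$%$@$$%$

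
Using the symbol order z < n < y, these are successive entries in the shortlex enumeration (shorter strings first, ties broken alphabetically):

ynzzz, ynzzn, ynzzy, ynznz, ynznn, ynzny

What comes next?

ynzyz

Treat ynzny as a base-3 numeral over the given alphabet and add one, carrying through any trailing y's.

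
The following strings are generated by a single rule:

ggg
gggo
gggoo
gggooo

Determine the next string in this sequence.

The strings grow by a fixed suffix o each time.
One more step from gggooo gives the answer.

gggoooo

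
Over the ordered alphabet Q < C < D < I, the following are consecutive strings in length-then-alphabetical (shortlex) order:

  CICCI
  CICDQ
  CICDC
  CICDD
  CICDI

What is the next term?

CICIQ

Treat CICDI as a base-4 numeral over the given alphabet and add one, carrying through any trailing I's.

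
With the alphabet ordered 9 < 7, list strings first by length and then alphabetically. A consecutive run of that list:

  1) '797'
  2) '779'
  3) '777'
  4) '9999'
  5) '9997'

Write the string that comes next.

The successor of 9997 increments the rightmost position that isn't already 7 and resets every position after it to 9.

9979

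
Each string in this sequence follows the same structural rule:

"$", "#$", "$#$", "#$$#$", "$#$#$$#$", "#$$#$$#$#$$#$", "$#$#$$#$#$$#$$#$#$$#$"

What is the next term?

#$$#$$#$#$$#$$#$#$$#$#$$#$$#$#$$#$

From term 3 onward, concatenate the second-to-last term with the last: $·#$ = $#$, #$·$#$ = #$$#$, …
So term 8 is #$$#$$#$#$$#$·$#$#$$#$#$$#$$#$#$$#$.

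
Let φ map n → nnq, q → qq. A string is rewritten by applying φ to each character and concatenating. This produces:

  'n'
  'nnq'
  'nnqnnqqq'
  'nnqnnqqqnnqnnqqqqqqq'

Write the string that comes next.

φ(nnqnnqqqnnqnnqqqqqqq) expands symbol-by-symbol to nnq nnq qq nnq nnq qq qq qq nnq nnq qq nnq nnq qq qq qq qq qq qq qq; joining the 20 pieces gives the next term.

nnqnnqqqnnqnnqqqqqqqnnqnnqqqnnqnnqqqqqqqqqqqqqqq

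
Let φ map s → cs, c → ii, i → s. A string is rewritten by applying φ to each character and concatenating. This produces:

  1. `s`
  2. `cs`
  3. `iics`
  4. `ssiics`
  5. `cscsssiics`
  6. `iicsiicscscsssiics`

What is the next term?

Rewriting the 18 symbols of iicsiicscscsssiics one by one yields s s ii cs s s ii cs ii cs ii cs cs cs s s ii cs; concatenated:

ssiicsssiicsiicsiicscscsssiics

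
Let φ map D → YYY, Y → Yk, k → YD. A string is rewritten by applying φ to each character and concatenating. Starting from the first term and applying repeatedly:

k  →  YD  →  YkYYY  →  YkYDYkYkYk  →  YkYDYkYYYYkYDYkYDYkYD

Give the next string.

YkYDYkYYYYkYDYkYkYkYkYDYkYYYYkYDYkYYYYkYDYkYYY

φ(YkYDYkYYYYkYDYkYDYkYD) expands symbol-by-symbol to Yk YD Yk YYY Yk YD Yk Yk Yk Yk YD Yk YYY Yk YD Yk YYY Yk YD Yk YYY; joining the 21 pieces gives the next term.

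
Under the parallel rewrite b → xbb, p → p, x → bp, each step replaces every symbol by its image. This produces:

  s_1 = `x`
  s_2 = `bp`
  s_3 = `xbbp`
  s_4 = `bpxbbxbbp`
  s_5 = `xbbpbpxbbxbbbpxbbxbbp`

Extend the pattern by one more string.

Applying the rule to each of the 21 symbols of xbbpbpxbbxbbbpxbbxbbp gives the pieces bp xbb xbb p xbb p bp xbb xbb bp xbb xbb xbb p bp xbb xbb bp xbb xbb p, which concatenate to the answer.

bpxbbxbbpxbbpbpxbbxbbbpxbbxbbxbbpbpxbbxbbbpxbbxbbp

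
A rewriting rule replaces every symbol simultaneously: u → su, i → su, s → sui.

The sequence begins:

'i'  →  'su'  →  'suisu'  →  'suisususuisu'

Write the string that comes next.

suisususuisusuisusuisususuisu

Expanding suisususuisu: s→sui, u→su, i→su, s→sui, u→su, s→sui, u→su, s→sui, u→su, i→su, s→sui, u→su. Concatenated: sui su su sui su sui su sui su su sui su.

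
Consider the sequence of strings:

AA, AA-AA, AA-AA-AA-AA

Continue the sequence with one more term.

Each string is two copies of the previous one joined by '-'.
Doubling AA-AA-AA-AA with '-' between the halves:

AA-AA-AA-AA-AA-AA-AA-AA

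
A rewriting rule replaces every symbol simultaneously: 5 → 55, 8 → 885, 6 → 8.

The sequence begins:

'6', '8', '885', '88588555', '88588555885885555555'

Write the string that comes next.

Replace each of the 20 characters of 88588555885885555555 in place — 885 885 55 885 885 55 55 55 885 885 55 885 885 55 55 55 55 55 55 55 — and concatenate.

885885558858855555558858855588588555555555555555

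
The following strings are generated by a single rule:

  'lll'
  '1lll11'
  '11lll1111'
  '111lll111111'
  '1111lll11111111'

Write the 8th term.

1111111lll11111111111111

s(k+1) = 1·s(k)·11, so each term gains 1 as a prefix and 11 as a suffix.
From 1111lll11111111, 3 further steps: 1111lll11111111 → 11111lll1111111111 → 111111lll111111111111 → (answer).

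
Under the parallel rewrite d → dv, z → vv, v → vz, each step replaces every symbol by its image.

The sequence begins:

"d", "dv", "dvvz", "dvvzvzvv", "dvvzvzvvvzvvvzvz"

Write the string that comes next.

φ(dvvzvzvvvzvvvzvz) expands symbol-by-symbol to dv vz vz vv vz vv vz vz vz vv vz vz vz vv vz vv; joining the 16 pieces gives the next term.

dvvzvzvvvzvvvzvzvzvvvzvzvzvvvzvv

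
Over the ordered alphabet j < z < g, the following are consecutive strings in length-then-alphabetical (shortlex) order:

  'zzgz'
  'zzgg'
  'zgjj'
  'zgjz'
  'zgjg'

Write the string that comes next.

zgzj

The successor of zgjg increments the rightmost position that isn't already g and resets every position after it to j.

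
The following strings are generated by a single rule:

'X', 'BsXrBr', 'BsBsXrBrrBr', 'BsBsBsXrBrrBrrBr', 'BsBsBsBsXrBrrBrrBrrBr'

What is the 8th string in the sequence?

BsBsBsBsBsBsBsXrBrrBrrBrrBrrBrrBrrBr

s(k+1) = Bs·s(k)·rBr, so each term gains Bs as a prefix and rBr as a suffix.
From BsBsBsBsXrBrrBrrBrrBr, 3 further steps: BsBsBsBsXrBrrBrrBrrBr → BsBsBsBsBsXrBrrBrrBrrBrrBr → BsBsBsBsBsBsXrBrrBrrBrrBrrBrrBr → (answer).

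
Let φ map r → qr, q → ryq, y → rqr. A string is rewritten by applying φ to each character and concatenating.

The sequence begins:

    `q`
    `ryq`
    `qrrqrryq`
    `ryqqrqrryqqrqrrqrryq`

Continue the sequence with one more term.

Rewriting the 20 symbols of ryqqrqrryqqrqrrqrryq one by one yields qr rqr ryq ryq qr ryq qr qr rqr ryq ryq qr ryq qr qr ryq qr qr rqr ryq; concatenated:

qrrqrryqryqqrryqqrqrrqrryqryqqrryqqrqrryqqrqrrqrryq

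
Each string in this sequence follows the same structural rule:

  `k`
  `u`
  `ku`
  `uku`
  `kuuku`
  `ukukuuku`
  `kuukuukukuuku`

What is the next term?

ukukuukukuukuukukuuku

Each term (from the third on) is the two preceding terms concatenated in order: term 3 = k·u = ku.
So term 8 is ukukuuku·kuukuukukuuku.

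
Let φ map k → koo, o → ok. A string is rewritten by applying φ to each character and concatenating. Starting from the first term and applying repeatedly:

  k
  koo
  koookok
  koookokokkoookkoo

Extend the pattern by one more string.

koookokokkoookkoookkookoookokokkookoookok

Replace each of the 17 characters of koookokokkoookkoo in place — koo ok ok ok koo ok koo ok koo koo ok ok ok koo koo ok ok — and concatenate.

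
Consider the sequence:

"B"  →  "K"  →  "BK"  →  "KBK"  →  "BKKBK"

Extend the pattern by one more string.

KBKBKKBK

From term 3 onward, concatenate the second-to-last term with the last: B·K = BK, K·BK = KBK, …
The next term joins KBK and BKKBK.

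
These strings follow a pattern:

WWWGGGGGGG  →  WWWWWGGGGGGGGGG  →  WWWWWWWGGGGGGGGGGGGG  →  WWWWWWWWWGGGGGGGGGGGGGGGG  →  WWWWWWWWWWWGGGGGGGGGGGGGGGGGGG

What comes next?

WWWWWWWWWWWWWGGGGGGGGGGGGGGGGGGGGGG

Reading off run lengths: W runs 3, 5, 7, 9, 11; G runs 7, 10, 13, 16, 19 — each is linear in n, where the shown terms are n = 2, 3, 4, 5, 6.
At n = 7 the blocks have lengths 13, 22.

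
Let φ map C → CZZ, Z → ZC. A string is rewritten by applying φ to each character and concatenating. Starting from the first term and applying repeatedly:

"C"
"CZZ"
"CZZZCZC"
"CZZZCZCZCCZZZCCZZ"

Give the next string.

Rewriting the 17 symbols of CZZZCZCZCCZZZCCZZ one by one yields CZZ ZC ZC ZC CZZ ZC CZZ ZC CZZ CZZ ZC ZC ZC CZZ CZZ ZC ZC; concatenated:

CZZZCZCZCCZZZCCZZZCCZZCZZZCZCZCCZZCZZZCZC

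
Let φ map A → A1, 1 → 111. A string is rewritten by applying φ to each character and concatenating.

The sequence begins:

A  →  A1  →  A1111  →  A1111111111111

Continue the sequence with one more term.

A1111111111111111111111111111111111111111

Applying the rule to each of the 14 symbols of A1111111111111 gives the pieces A1 111 111 111 111 111 111 111 111 111 111 111 111 111, which concatenate to the answer.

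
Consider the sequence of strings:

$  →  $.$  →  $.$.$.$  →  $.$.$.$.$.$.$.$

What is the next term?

Every step duplicates the string with '.' between the halves.
One more doubling of $.$.$.$.$.$.$.$ gives the answer.

$.$.$.$.$.$.$.$.$.$.$.$.$.$.$.$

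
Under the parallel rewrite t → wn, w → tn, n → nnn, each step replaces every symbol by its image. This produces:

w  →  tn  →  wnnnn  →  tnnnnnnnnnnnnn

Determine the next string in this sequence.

Rewriting the 14 symbols of tnnnnnnnnnnnnn one by one yields wn nnn nnn nnn nnn nnn nnn nnn nnn nnn nnn nnn nnn nnn; concatenated:

wnnnnnnnnnnnnnnnnnnnnnnnnnnnnnnnnnnnnnnnn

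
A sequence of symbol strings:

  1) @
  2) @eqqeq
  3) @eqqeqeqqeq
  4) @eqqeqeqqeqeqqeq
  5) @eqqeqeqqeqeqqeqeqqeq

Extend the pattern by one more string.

The strings grow by a fixed suffix eqqeq each time.
Applying this once more to @eqqeqeqqeqeqqeqeqqeq:

@eqqeqeqqeqeqqeqeqqeqeqqeq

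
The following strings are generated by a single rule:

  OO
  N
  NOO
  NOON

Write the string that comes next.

Each term (from the third on) is the previous term followed by the one before it: term 3 = N·OO = NOO.
So term 5 is NOON·NOO.

NOONNOO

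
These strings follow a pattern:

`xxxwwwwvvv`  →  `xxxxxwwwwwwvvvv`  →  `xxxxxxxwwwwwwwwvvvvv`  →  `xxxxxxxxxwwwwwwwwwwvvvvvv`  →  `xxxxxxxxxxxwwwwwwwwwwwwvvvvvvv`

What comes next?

Each string has the form x^{2n+1} w^{2n+2} v^{n+2} (n = 1, 2, …).
At n = 6 the blocks have lengths 13, 14, 8.

xxxxxxxxxxxxxwwwwwwwwwwwwwwvvvvvvvv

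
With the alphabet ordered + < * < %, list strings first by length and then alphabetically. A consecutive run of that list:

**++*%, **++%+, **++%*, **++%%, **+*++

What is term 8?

Stepping forward 3 times from **+*++: **+*++ → **+*+* → **+*+%, then the target.

**+**+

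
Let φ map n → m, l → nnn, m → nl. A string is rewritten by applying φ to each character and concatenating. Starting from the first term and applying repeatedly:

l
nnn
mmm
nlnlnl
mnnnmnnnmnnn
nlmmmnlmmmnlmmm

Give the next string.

mnnnnlnlnlmnnnnlnlnlmnnnnlnlnl

Replace each of the 15 characters of nlmmmnlmmmnlmmm in place — m nnn nl nl nl m nnn nl nl nl m nnn nl nl nl — and concatenate.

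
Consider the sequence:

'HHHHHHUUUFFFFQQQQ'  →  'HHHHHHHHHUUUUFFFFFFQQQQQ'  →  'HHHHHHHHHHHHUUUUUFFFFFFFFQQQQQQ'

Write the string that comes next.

HHHHHHHHHHHHHHHUUUUUUFFFFFFFFFFQQQQQQQ

Term n consists of 3n H's, followed by n+1 U's, followed by 2n F's, followed by n+2 Q's, where the shown terms are n = 2, 3, 4.
Setting n = 5 gives 15, 6, 10, 7 characters in each block.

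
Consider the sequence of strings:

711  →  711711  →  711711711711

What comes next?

Each string is two copies of the previous one concatenated.
One more doubling of 711711711711 gives the answer.

711711711711711711711711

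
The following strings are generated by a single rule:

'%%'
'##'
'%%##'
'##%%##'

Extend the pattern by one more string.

Each term (from the third on) is the two preceding terms concatenated in order: term 3 = %%·## = %%##.
Continuing: %%## · ##%%## gives term 5.

%%####%%##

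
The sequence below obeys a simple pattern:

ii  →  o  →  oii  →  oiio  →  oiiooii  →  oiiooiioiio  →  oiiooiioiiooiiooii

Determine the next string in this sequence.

Each term (from the third on) is the previous term followed by the one before it: term 3 = o·ii = oii.
So term 8 is oiiooiioiiooiiooii·oiiooiioiio.

oiiooiioiiooiiooiioiiooiioiio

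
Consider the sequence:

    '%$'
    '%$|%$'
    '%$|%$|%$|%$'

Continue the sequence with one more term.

s(k+1) = s(k)·|·s(k) — each term doubles the last with '|' between the halves.
One more doubling of %$|%$|%$|%$ gives the answer.

%$|%$|%$|%$|%$|%$|%$|%$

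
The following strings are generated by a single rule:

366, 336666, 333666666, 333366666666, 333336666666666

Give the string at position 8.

Each string has the form 3^{n} 6^{2n} (n = 1, 2, …).
At n = 8 the blocks have lengths 8, 16.

333333336666666666666666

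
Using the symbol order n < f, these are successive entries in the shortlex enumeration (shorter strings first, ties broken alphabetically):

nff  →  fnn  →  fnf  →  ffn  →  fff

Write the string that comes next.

fff is the last string of length 3, so the next is the first of length 4: n repeated 4 times.

nnnn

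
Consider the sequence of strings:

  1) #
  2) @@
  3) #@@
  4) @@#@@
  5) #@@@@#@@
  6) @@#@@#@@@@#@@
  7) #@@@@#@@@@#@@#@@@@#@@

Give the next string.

This is a Fibonacci-style word recurrence s(k) = s(k−2)·s(k−1): e.g. #·@@ = #@@.
The next term joins @@#@@#@@@@#@@ and #@@@@#@@@@#@@#@@@@#@@.

@@#@@#@@@@#@@#@@@@#@@@@#@@#@@@@#@@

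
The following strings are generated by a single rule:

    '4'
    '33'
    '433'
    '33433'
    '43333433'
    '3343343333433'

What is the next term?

433334333343343333433

This is a Fibonacci-style word recurrence s(k) = s(k−2)·s(k−1): e.g. 4·33 = 433.
Continuing: 43333433 · 3343343333433 gives term 7.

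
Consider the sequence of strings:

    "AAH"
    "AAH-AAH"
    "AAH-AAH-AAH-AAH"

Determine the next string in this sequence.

AAH-AAH-AAH-AAH-AAH-AAH-AAH-AAH

s(k+1) = s(k)·-·s(k) — each term doubles the last with '-' between the halves.
So the next term is two copies of AAH-AAH-AAH-AAH with '-' between the halves.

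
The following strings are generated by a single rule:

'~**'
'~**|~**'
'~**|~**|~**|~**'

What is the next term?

s(k+1) = s(k)·|·s(k) — each term doubles the last with '|' between the halves.
Doubling ~**|~**|~**|~** with '|' between the halves:

~**|~**|~**|~**|~**|~**|~**|~**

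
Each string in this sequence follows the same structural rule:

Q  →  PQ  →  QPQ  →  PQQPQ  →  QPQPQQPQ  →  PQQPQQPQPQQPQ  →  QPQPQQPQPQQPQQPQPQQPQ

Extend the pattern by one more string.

PQQPQQPQPQQPQQPQPQQPQPQQPQQPQPQQPQ

Each term (from the third on) is the two preceding terms concatenated in order: term 3 = Q·PQ = QPQ.
The next term joins PQQPQQPQPQQPQ and QPQPQQPQPQQPQQPQPQQPQ.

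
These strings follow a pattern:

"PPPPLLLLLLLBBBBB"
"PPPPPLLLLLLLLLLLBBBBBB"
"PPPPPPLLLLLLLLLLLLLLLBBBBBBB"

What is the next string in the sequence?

PPPPPPPLLLLLLLLLLLLLLLLLLLBBBBBBBB

Term n consists of n+2 P's, followed by 4n-1 L's, followed by n+3 B's, where the shown terms are n = 2, 3, 4.
For the next term, n = 5, so the run lengths are 7, 19, 8.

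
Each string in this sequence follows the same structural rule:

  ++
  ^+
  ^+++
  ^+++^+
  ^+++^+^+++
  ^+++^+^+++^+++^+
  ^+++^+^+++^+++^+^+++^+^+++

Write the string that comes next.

^+++^+^+++^+++^+^+++^+^+++^+++^+^+++^+++^+

Each term (from the third on) is the previous term followed by the one before it: term 3 = ^+·++ = ^+++.
So term 8 is ^+++^+^+++^+++^+^+++^+^+++·^+++^+^+++^+++^+.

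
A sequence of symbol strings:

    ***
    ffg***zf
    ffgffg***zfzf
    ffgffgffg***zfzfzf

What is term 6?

ffgffgffgffgffg***zfzfzfzfzf

s(k+1) = ffg·s(k)·zf, so each term gains ffg as a prefix and zf as a suffix.
From ffgffgffg***zfzfzf, 2 further steps: ffgffgffg***zfzfzf → ffgffgffgffg***zfzfzfzf → (answer).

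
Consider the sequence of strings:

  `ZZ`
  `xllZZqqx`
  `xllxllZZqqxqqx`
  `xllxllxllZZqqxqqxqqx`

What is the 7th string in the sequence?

xllxllxllxllxllxllZZqqxqqxqqxqqxqqxqqx

Each term wraps the previous one in xll on the left and qqx on the right.
From xllxllxllZZqqxqqxqqx, 3 further steps: xllxllxllZZqqxqqxqqx → xllxllxllxllZZqqxqqxqqxqqx → xllxllxllxllxllZZqqxqqxqqxqqxqqx → (answer).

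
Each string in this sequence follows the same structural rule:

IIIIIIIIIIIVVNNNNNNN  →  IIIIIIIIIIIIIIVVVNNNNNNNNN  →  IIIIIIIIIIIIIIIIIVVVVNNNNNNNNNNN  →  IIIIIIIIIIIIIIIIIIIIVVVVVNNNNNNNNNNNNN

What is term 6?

IIIIIIIIIIIIIIIIIIIIIIIIIIVVVVVVVNNNNNNNNNNNNNNNNN

Reading off run lengths: I runs 11, 14, 17, 20; V runs 2, 3, 4, 5; N runs 7, 9, 11, 13 — each is linear in n, where the shown terms are n = 3, 4, 5, 6.
At n = 8 the blocks have lengths 26, 7, 17.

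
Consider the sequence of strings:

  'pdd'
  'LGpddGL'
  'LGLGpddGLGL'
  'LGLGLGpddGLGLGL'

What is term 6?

s(k+1) = LG·s(k)·GL, so each term gains LG as a prefix and GL as a suffix.
From LGLGLGpddGLGLGL, 2 further steps: LGLGLGpddGLGLGL → LGLGLGLGpddGLGLGLGL → (answer).

LGLGLGLGLGpddGLGLGLGLGL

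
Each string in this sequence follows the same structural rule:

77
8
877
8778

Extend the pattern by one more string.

From term 3 onward, concatenate the last term with the second-to-last: 8·77 = 877, 877·8 = 8778, …
So term 5 is 8778·877.

8778877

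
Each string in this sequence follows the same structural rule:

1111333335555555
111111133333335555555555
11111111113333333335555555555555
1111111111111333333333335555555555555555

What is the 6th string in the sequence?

11111111111111111113333333333333335555555555555555555555

Each string has the form 1^{3n-2} 3^{2n+1} 5^{3n+1}, where the shown terms are n = 2, 3, 4, 5.
Setting n = 7 gives 19, 15, 22 characters in each block.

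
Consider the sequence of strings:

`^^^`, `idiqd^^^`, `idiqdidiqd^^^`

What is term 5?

idiqdidiqdidiqdidiqd^^^

Each term is the previous one with idiqd prepended.
From idiqdidiqd^^^, 2 further steps: idiqdidiqd^^^ → idiqdidiqdidiqd^^^ → (answer).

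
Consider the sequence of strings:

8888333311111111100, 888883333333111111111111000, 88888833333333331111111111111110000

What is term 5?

888888883333333333333333111111111111111111111000000

Each string has the form 8^{n+2} 3^{3n-2} 1^{3n+3} 0^{n}, where the shown terms are n = 2, 3, 4.
At n = 6 the blocks have lengths 8, 16, 21, 6.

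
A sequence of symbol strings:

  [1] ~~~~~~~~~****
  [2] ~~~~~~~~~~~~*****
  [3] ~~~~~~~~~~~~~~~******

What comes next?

~~~~~~~~~~~~~~~~~~*******

Reading off run lengths: ~ runs 9, 12, 15; * runs 4, 5, 6 — each is linear in n, where the shown terms are n = 3, 4, 5.
For the next term, n = 6, so the run lengths are 18, 7.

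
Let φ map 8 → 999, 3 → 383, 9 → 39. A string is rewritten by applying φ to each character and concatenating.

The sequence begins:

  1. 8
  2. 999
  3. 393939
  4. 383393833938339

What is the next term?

φ(383393833938339) expands symbol-by-symbol to 383 999 383 383 39 383 999 383 383 39 383 999 383 383 39; joining the 15 pieces gives the next term.

383999383383393839993833833938399938338339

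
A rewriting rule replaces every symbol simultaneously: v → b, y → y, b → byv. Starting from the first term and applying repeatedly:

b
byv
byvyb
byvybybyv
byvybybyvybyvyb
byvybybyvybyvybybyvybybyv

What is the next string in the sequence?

Replace each of the 25 characters of byvybybyvybyvybybyvybybyv in place — byv y b y byv y byv y b y byv y b y byv y byv y b y byv y byv y b — and concatenate.

byvybybyvybyvybybyvybybyvybyvybybyvybyvyb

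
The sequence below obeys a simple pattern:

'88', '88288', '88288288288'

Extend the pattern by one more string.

88288288288288288288288

Every step duplicates the string with '2' between the halves.
One more doubling of 88288288288 gives the answer.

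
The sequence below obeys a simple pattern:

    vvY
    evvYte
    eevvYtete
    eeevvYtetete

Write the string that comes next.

Each term wraps the previous one in e on the left and te on the right.
One more step from eeevvYtetete gives the answer.

eeeevvYtetetete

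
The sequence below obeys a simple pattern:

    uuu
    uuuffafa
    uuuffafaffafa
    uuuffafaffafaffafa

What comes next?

The strings grow by a fixed suffix ffafa each time.
Applying this once more to uuuffafaffafaffafa:

uuuffafaffafaffafaffafa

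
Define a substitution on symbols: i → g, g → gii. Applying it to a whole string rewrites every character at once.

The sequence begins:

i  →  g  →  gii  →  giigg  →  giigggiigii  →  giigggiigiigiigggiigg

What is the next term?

Applying the rule to each of the 21 symbols of giigggiigiigiigggiigg gives the pieces gii g g gii gii gii g g gii g g gii g g gii gii gii g g gii gii, which concatenate to the answer.

giigggiigiigiigggiigggiigggiigiigiigggiigii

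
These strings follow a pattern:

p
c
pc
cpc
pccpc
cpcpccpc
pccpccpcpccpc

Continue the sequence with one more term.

Each term (from the third on) is the two preceding terms concatenated in order: term 3 = p·c = pc.
So term 8 is cpcpccpc·pccpccpcpccpc.

cpcpccpcpccpccpcpccpc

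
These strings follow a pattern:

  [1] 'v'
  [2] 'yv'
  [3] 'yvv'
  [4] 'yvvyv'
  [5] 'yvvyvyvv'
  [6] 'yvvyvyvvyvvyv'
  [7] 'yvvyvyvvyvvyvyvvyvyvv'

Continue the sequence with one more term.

yvvyvyvvyvvyvyvvyvyvvyvvyvyvvyvvyv

Each term (from the third on) is the previous term followed by the one before it: term 3 = yv·v = yvv.
So term 8 is yvvyvyvvyvvyvyvvyvyvv·yvvyvyvvyvvyv.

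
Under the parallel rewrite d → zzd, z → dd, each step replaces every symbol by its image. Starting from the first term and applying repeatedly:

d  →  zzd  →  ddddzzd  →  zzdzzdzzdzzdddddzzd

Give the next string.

φ(zzdzzdzzdzzdddddzzd) expands symbol-by-symbol to dd dd zzd dd dd zzd dd dd zzd dd dd zzd zzd zzd zzd zzd dd dd zzd; joining the 19 pieces gives the next term.

ddddzzdddddzzdddddzzdddddzzdzzdzzdzzdzzdddddzzd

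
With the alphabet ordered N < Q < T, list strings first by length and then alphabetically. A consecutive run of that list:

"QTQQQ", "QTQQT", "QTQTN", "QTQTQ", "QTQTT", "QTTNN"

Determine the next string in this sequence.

QTTNQ

The successor of QTTNN increments the rightmost position that isn't already T and resets every position after it to N.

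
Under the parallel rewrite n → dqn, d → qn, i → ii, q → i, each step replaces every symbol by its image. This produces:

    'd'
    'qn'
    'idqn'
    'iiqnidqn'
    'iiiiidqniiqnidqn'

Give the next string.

iiiiiiiiiiqnidqniiiiidqniiqnidqn

Replace each of the 16 characters of iiiiidqniiqnidqn in place — ii ii ii ii ii qn i dqn ii ii i dqn ii qn i dqn — and concatenate.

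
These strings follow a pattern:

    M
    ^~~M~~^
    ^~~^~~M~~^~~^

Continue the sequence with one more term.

Each term wraps the previous one in ^~~ on the left and ~~^ on the right.
So the next term is ^~~·^~~^~~M~~^~~^·~~^.

^~~^~~^~~M~~^~~^~~^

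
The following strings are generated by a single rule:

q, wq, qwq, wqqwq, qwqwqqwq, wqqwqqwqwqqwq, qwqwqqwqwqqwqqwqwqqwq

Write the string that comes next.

Each term (from the third on) is the two preceding terms concatenated in order: term 3 = q·wq = qwq.
So term 8 is wqqwqqwqwqqwq·qwqwqqwqwqqwqqwqwqqwq.

wqqwqqwqwqqwqqwqwqqwqwqqwqqwqwqqwq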